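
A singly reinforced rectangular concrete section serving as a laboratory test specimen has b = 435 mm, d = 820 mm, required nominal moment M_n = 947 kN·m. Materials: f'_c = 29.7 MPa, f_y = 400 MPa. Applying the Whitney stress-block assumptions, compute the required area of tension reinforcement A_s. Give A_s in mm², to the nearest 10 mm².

A_s ≈ 3100 mm²

With M_n = 0.85 f'_c a b (d − a/2), solve the quadratic for a:
a = d − √(d² − 2M_n/(0.85 f'_c b)) = 820 − √(820² − 2 × 947×10⁶/(0.85 × 29.7 × 435)) = 112.94 mm.
A_s = 0.85 f'_c a b / f_y = 0.85 × 29.7 × 112.94 × 435 / 400 = 3100.6 mm².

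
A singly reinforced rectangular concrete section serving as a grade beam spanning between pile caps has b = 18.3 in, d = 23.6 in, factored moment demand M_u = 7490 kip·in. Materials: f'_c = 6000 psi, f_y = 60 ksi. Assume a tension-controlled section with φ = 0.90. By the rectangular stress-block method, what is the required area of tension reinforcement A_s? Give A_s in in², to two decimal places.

M_n = M_u/φ = 7490/0.90 = 8322.22 kip·in.
From M_n = 0.85 f'_c a b (d − a/2):
a = d − √(d² − 2M_n/(0.85 f'_c b)) = 23.6 − √(23.6² − 2 × 8322.22/(0.85 × 6 × 18.3)) = 4.142 in.
A_s = 0.85 f'_c a b / f_y = 0.85 × 6 × 4.142 × 18.3 / 60 = 6.443 in².

A_s ≈ 6.44 in²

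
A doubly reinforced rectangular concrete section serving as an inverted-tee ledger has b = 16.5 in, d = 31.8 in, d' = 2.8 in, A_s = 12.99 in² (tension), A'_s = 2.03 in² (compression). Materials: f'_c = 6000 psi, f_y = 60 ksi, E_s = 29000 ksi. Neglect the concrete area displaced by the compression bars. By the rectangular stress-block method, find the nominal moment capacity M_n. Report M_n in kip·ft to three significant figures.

M_n ≈ 1820 kip·ft

Assume both steels yield.
a = (A_s − A'_s) f_y/(0.85 f'_c b) = (12.99 − 2.03) × 60/(0.85 × 6 × 16.5) = 7.815 in.
c = a/β₁ = 7.815/0.75 = 10.420 in; ε'_s = 0.003(c − d')/c = 0.0022 ≥ ε_y = 0.0021, so the compression steel yields.
M_n = (A_s − A'_s) f_y (d − a/2) + A'_s f_y (d − d') = 657.6 × (31.8 − 3.9075) + 121.8 × (31.8 − 2.8) = 18342.1 + 3532.2 = 21874.3 kip·in = 21874.3/12 = 1822.86 kip·ft.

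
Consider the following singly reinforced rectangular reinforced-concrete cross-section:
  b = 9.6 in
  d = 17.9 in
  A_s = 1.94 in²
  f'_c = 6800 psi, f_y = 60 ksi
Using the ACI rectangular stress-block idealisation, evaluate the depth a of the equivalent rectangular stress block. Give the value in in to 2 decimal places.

T = A_s f_y = 1.94 × 60 = 116.4 kips.
a = T/(0.85 f'_c b) = 116.4/(0.85 × 6.8 × 9.6) = 2.10 in.

a ≈ 2.10 in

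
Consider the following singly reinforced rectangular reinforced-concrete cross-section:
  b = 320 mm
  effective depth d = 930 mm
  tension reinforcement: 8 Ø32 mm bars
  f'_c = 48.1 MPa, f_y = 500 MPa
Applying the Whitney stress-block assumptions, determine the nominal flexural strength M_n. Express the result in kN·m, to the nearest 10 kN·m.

A_s = 8 × 804 = 6432 mm².
T = A_s f_y = 6432 × 500 = 3216000 N = 3216 kN.
From C = T: a = T/(0.85 f'_c b) = 3216000/(0.85 × 48.1 × 320) = 245.81 mm.
M_n = T(d − a/2) = 3216 kN × (930 − 122.905) mm = 2595.62 kN·m.

M_n ≈ 2600 kN·m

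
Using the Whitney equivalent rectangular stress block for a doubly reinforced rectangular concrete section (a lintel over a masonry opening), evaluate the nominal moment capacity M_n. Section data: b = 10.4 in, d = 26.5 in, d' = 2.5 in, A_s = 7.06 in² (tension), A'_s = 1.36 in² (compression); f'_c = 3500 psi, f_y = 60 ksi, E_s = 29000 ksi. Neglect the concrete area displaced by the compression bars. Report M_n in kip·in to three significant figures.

Assume both steels yield.
a = (A_s − A'_s) f_y/(0.85 f'_c b) = (7.06 − 1.36) × 60/(0.85 × 3.5 × 10.4) = 11.054 in.
c = a/β₁ = 11.054/0.85 = 13.005 in; ε'_s = 0.003(c − d')/c = 0.0024 ≥ ε_y = 0.0021, so the compression steel yields.
M_n = (A_s − A'_s) f_y (d − a/2) + A'_s f_y (d − d') = 342 × (26.5 − 5.527) + 81.6 × (26.5 − 2.5) = 7172.8 + 1958.4 = 9131.2 kip·in.

M_n ≈ 9130 kip·in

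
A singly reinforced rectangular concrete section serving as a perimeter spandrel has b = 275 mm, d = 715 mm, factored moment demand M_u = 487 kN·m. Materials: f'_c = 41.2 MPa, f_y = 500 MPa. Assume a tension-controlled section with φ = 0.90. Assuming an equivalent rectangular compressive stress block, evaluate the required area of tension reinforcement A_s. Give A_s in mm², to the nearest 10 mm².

M_n = M_u/φ = 487/0.90 = 541.111 kN·m.
With M_n = 0.85 f'_c a b (d − a/2), solve the quadratic for a:
a = d − √(d² − 2M_n/(0.85 f'_c b)) = 715 − √(715² − 2 × 541.111×10⁶/(0.85 × 41.2 × 275)) = 83.45 mm.
A_s = 0.85 f'_c a b / f_y = 0.85 × 41.2 × 83.45 × 275 / 500 = 1607.3 mm².

A_s ≈ 1610 mm²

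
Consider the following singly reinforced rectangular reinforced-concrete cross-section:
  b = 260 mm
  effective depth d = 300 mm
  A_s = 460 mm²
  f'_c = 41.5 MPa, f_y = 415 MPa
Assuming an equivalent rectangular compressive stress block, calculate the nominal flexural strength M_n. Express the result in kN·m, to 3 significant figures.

M_n ≈ 55.3 kN·m

T = A_s f_y = 460 × 415 = 190900 N = 190.9 kN.
From C = T: a = T/(0.85 f'_c b) = 190900/(0.85 × 41.5 × 260) = 20.81 mm.
M_n = T(d − a/2) = 190.9 kN × (300 − 10.405) mm = 55.28 kN·m.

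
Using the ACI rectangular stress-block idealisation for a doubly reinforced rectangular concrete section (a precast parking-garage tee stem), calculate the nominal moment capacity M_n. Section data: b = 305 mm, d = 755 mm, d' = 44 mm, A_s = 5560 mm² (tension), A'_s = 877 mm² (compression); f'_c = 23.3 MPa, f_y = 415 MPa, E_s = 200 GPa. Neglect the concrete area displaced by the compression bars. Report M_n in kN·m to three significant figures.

Assume both tension and compression steel yield.
Net tension couple steel: A_s − A'_s = 4683 mm².
a = (A_s − A'_s) f_y / (0.85 f'_c b) = 1943445/(0.85 × 23.3 × 305) = 321.73 mm.
c = a/β₁ = 321.73/0.85 = 378.51 mm; ε'_s = 0.003(c − d')/c = 0.0027 ≥ f_y/E_s = 0.0021, so compression steel does yield.
M_n = (A_s − A'_s) f_y (d − a/2) + A'_s f_y (d − d') = [1943445 × (755 − 160.865) + 363955 × (755 − 44)] × 10⁻⁶ = 1154.67 + 258.77 = 1413.44 kN·m.

M_n ≈ 1410 kN·m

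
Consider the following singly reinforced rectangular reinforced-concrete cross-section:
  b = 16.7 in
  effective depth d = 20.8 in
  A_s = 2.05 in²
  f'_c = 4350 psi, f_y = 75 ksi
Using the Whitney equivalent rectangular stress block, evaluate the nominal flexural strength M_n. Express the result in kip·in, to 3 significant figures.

T = A_s f_y = 2.05 × 75 = 153.75 kips.
a = T/(0.85 f'_c b) = 153.75/(0.85 × 4.35 × 16.7) = 2.490 in.
M_n = T(d − a/2) = 153.75 × (20.8 − 1.245) = 3006.6 kip·in.

M_n ≈ 3010 kip·in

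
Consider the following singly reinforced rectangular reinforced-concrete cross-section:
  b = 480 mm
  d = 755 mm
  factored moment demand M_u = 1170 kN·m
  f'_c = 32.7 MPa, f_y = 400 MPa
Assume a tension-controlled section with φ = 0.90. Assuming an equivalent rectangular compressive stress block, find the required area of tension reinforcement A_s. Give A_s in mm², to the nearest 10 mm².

M_n = M_u/φ = 1170/0.90 = 1300 kN·m.
With M_n = 0.85 f'_c a b (d − a/2), solve the quadratic for a:
a = d − √(d² − 2M_n/(0.85 f'_c b)) = 755 − √(755² − 2 × 1300×10⁶/(0.85 × 32.7 × 480)) = 142.51 mm.
A_s = 0.85 f'_c a b / f_y = 0.85 × 32.7 × 142.51 × 480 / 400 = 4753.3 mm².

A_s ≈ 4750 mm²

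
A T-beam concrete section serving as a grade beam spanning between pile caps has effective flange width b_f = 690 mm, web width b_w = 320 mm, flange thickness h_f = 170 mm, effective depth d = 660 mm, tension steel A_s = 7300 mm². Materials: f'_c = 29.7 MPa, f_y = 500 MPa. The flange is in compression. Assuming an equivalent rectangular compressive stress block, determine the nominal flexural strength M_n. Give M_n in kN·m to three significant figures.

M_n ≈ 2010 kN·m

Tension: T = A_s f_y = 7300 × 500 = 3650000 N.
Try a within the flange: a = T/(0.85 f'_c b_f) = 3650000/(0.85 × 29.7 × 690) = 209.54 mm.
a = 209.54 > h_f = 170 mm: the block extends into the web. Split into flange-overhang and web parts.
C_f = 0.85 f'_c (b_f − b_w) h_f = 0.85 × 29.7 × (690 − 320) × 170 = 1587911 N.
Remaining web compression depth: a_w = (T − C_f)/(0.85 f'_c b_w) = (3650000 − 1587911)/(0.85 × 29.7 × 320) = 255.26 mm.
M_n = C_f(d − h_f/2) + (T − C_f)(d − a_w/2) = 1587911 × (660 − 85) + 2062089 × (660 − 127.63) = 913.05 + 1097.79 = 2010.84 × 10⁶ N·mm.
M_n = 2010.84 kN·m.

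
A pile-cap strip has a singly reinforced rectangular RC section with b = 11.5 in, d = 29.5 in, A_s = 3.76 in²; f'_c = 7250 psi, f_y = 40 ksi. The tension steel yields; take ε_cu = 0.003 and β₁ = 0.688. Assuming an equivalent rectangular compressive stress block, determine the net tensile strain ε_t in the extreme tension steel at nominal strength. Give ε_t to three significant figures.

a = A_s f_y/(0.85 f'_c b) = 2.122 in.
β₁ = 0.688, so c = a/β₁ = 2.122/0.688 = 3.084 in.
From the linear strain diagram with ε_cu = 0.003: ε_t = 0.003 (d − c)/c = 0.003 × (29.5 − 3.084)/3.084 = 0.0257.
Since ε_t ≥ 0.005, the section is tension-controlled.

ε_t ≈ 0.0257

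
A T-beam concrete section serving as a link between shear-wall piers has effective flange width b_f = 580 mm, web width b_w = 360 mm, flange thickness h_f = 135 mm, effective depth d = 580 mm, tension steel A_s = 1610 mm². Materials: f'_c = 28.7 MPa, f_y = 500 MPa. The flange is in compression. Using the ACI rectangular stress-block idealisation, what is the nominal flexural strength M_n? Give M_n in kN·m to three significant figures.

Tension: T = A_s f_y = 1610 × 500 = 805000 N.
Try a within the flange: a = T/(0.85 f'_c b_f) = 805000/(0.85 × 28.7 × 580) = 56.89 mm.
Since a = 56.89 ≤ h_f = 135 mm, the stress block lies entirely in the flange; analyse as a rectangular beam of width b_f.
M_n = T(d − a/2) = 805000 × (580 − 28.445) = 444.00 × 10⁶ N·mm.
M_n = 444.00 kN·m.

M_n ≈ 444 kN·m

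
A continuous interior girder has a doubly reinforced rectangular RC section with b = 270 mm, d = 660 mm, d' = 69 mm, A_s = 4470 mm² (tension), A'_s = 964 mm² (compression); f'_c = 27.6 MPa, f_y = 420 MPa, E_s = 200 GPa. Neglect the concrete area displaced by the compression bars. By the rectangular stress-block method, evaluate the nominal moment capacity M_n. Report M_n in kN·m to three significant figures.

M_n ≈ 1040 kN·m

Assume both tension and compression steel yield.
Net tension couple steel: A_s − A'_s = 3506 mm².
a = (A_s − A'_s) f_y / (0.85 f'_c b) = 1472520/(0.85 × 27.6 × 270) = 232.47 mm.
c = a/β₁ = 232.47/0.85 = 273.49 mm; ε'_s = 0.003(c − d')/c = 0.0022 ≥ f_y/E_s = 0.0021, so compression steel does yield.
M_n = (A_s − A'_s) f_y (d − a/2) + A'_s f_y (d − d') = [1472520 × (660 − 116.235) + 404880 × (660 − 69)] × 10⁻⁶ = 800.70 + 239.28 = 1039.98 kN·m.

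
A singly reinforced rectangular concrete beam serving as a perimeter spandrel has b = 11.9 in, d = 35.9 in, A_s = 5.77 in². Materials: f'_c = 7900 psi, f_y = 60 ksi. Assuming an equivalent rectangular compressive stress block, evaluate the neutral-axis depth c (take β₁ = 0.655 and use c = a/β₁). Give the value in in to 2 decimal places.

T = A_s f_y = 5.77 × 60 = 346.2 kips.
a = T/(0.85 f'_c b) = 346.2/(0.85 × 7.9 × 11.9) = 4.3325 in.
With β₁ = 0.655, c = a/β₁ = 4.3325/0.655 = 6.61 in.

c ≈ 6.61 in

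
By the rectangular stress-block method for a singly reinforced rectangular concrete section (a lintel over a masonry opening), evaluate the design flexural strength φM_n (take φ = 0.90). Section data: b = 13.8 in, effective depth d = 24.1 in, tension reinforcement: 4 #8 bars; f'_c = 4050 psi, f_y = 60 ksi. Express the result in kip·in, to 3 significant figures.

φM_n ≈ 3770 kip·in

A_s = 4 × 0.79 = 3.16 in².
T = A_s f_y = 3.16 × 60 = 189.6 kips.
a = T/(0.85 f'_c b) = 189.6/(0.85 × 4.05 × 13.8) = 3.991 in.
M_n = T(d − a/2) = 189.6 × (24.1 − 1.9955) = 4191.0 kip·in.
φM_n = 0.90 × 4191.0 = 3771.9 kip·in.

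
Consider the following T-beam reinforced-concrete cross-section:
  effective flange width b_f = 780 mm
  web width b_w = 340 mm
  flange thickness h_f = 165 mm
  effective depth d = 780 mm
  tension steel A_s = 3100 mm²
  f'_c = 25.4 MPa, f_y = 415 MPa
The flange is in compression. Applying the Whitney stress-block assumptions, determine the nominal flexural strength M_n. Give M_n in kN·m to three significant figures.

M_n ≈ 954 kN·m

Tension: T = A_s f_y = 3100 × 415 = 1286500 N.
Try a within the flange: a = T/(0.85 f'_c b_f) = 1286500/(0.85 × 25.4 × 780) = 76.39 mm.
Since a = 76.39 ≤ h_f = 165 mm, the stress block lies entirely in the flange; analyse as a rectangular beam of width b_f.
M_n = T(d − a/2) = 1286500 × (780 − 38.195) = 954.33 × 10⁶ N·mm.
M_n = 954.33 kN·m.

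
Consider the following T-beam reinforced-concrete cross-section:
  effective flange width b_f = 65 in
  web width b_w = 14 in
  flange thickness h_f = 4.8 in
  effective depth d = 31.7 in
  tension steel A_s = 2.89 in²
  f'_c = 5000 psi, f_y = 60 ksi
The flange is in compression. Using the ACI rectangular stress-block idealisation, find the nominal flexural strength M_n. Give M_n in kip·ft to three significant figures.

M_n ≈ 454 kip·ft

Tension: T = A_s f_y = 2.89 × 60 = 173.4 kips.
Try a within the flange: a = T/(0.85 f'_c b_f) = 173.4/(0.85 × 5 × 65) = 0.628 in.
Since a = 0.628 ≤ h_f = 4.8 in, the stress block lies entirely in the flange; analyse as a rectangular beam of width b_f.
M_n = T(d − a/2) = 173.4 × (31.7 − 0.314) = 5442.3 kip·in.
M_n = 5442.3/12 = 453.53 kip·ft.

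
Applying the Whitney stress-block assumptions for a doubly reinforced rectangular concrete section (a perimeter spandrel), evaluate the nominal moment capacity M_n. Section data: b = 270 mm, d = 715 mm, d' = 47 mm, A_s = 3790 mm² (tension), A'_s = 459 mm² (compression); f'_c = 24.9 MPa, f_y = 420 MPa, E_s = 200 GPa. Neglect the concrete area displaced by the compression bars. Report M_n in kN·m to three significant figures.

M_n ≈ 958 kN·m

Assume both tension and compression steel yield.
Net tension couple steel: A_s − A'_s = 3331 mm².
a = (A_s − A'_s) f_y / (0.85 f'_c b) = 1399020/(0.85 × 24.9 × 270) = 244.82 mm.
c = a/β₁ = 244.82/0.85 = 288.02 mm; ε'_s = 0.003(c − d')/c = 0.0025 ≥ f_y/E_s = 0.0021, so compression steel does yield.
M_n = (A_s − A'_s) f_y (d − a/2) + A'_s f_y (d − d') = [1399020 × (715 − 122.41) + 192780 × (715 − 47)] × 10⁻⁶ = 829.05 + 128.78 = 957.83 kN·m.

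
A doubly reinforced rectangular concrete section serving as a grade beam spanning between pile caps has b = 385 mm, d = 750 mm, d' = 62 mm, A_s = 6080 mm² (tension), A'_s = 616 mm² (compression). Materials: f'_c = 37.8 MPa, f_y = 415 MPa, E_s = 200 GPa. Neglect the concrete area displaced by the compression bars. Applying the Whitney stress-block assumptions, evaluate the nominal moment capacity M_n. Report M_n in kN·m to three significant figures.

M_n ≈ 1670 kN·m

Assume both tension and compression steel yield.
Net tension couple steel: A_s − A'_s = 5464 mm².
a = (A_s − A'_s) f_y / (0.85 f'_c b) = 2267560/(0.85 × 37.8 × 385) = 183.31 mm.
c = a/β₁ = 183.31/0.78 = 235.01 mm; ε'_s = 0.003(c − d')/c = 0.0022 ≥ f_y/E_s = 0.0021, so compression steel does yield.
M_n = (A_s − A'_s) f_y (d − a/2) + A'_s f_y (d − d') = [2267560 × (750 − 91.655) + 255640 × (750 − 62)] × 10⁻⁶ = 1492.84 + 175.88 = 1668.72 kN·m.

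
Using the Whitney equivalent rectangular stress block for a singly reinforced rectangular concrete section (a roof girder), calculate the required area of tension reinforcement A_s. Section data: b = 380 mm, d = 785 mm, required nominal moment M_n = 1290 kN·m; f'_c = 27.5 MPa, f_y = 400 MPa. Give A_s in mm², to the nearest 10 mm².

With M_n = 0.85 f'_c a b (d − a/2), solve the quadratic for a:
a = d − √(d² − 2M_n/(0.85 f'_c b)) = 785 − √(785² − 2 × 1290×10⁶/(0.85 × 27.5 × 380)) = 214.24 mm.
A_s = 0.85 f'_c a b / f_y = 0.85 × 27.5 × 214.24 × 380 / 400 = 4757.5 mm².

A_s ≈ 4760 mm²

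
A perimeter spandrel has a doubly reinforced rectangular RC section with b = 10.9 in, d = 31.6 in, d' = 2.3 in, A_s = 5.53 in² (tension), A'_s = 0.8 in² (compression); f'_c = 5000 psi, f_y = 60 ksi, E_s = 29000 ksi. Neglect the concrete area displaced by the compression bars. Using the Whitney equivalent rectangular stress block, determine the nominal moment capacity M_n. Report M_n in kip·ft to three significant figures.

Assume both steels yield.
a = (A_s − A'_s) f_y/(0.85 f'_c b) = (5.53 − 0.8) × 60/(0.85 × 5 × 10.9) = 6.126 in.
c = a/β₁ = 6.126/0.8 = 7.658 in; ε'_s = 0.003(c − d')/c = 0.0021 ≥ ε_y = 0.0021, so the compression steel yields.
M_n = (A_s − A'_s) f_y (d − a/2) + A'_s f_y (d − d') = 283.8 × (31.6 − 3.063) + 48 × (31.6 − 2.3) = 8098.8 + 1406.4 = 9505.2 kip·in = 9505.2/12 = 792.10 kip·ft.

M_n ≈ 792 kip·ft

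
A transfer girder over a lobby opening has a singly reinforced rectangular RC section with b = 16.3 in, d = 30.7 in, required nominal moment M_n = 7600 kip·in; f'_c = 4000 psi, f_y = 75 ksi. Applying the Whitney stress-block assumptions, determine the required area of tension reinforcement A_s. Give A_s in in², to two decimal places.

A_s ≈ 3.58 in²

From M_n = 0.85 f'_c a b (d − a/2):
a = d − √(d² − 2M_n/(0.85 f'_c b)) = 30.7 − √(30.7² − 2 × 7600/(0.85 × 4 × 16.3)) = 4.850 in.
A_s = 0.85 f'_c a b / f_y = 0.85 × 4 × 4.850 × 16.3 / 75 = 3.584 in².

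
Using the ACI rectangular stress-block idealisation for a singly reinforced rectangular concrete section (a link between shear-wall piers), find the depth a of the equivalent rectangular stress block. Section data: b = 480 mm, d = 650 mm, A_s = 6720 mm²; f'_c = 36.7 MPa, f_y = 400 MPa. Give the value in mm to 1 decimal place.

T = A_s f_y = 6720 × 400 = 2688000 N = 2688 kN.
Setting C = 0.85 f'_c a b equal to T: a = 2688000/(0.85 × 36.7 × 480) = 179.5 mm.

a ≈ 179.5 mm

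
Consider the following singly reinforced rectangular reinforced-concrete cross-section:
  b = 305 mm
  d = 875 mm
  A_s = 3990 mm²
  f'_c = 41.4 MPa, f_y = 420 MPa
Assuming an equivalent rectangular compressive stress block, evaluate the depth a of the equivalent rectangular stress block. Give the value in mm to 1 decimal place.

a ≈ 156.1 mm

T = A_s f_y = 3990 × 420 = 1675800 N = 1675.8 kN.
Setting C = 0.85 f'_c a b equal to T: a = 1675800/(0.85 × 41.4 × 305) = 156.1 mm.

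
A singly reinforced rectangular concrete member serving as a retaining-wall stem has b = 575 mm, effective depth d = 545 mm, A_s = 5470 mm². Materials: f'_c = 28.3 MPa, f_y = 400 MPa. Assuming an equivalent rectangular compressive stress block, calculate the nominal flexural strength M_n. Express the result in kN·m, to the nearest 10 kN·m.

M_n ≈ 1020 kN·m

T = A_s f_y = 5470 × 400 = 2188000 N = 2188 kN.
From C = T: a = T/(0.85 f'_c b) = 2188000/(0.85 × 28.3 × 575) = 158.19 mm.
M_n = T(d − a/2) = 2188 kN × (545 − 79.095) mm = 1019.40 kN·m.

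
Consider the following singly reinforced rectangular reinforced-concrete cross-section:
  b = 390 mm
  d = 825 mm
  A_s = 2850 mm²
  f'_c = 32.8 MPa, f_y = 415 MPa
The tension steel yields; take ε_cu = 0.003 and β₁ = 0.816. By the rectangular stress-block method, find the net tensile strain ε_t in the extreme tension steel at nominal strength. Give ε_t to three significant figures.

a = A_s f_y/(0.85 f'_c b) = 108.78 mm.
β₁ = 0.816, so c = a/β₁ = 108.78/0.816 = 133.31 mm.
From the linear strain diagram with ε_cu = 0.003: ε_t = 0.003 (d − c)/c = 0.003 × (825 − 133.31)/133.31 = 0.0156.
Since ε_t ≥ 0.005, the section is tension-controlled.

ε_t ≈ 0.0156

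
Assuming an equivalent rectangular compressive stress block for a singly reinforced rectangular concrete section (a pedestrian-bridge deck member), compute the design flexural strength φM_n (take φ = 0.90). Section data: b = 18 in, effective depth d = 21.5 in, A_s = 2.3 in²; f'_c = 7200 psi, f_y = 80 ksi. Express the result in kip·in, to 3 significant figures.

T = A_s f_y = 2.3 × 80 = 184 kips.
a = T/(0.85 f'_c b) = 184/(0.85 × 7.2 × 18) = 1.670 in.
M_n = T(d − a/2) = 184 × (21.5 − 0.835) = 3802.4 kip·in.
φM_n = 0.90 × 3802.4 = 3422.2 kip·in.

φM_n ≈ 3420 kip·in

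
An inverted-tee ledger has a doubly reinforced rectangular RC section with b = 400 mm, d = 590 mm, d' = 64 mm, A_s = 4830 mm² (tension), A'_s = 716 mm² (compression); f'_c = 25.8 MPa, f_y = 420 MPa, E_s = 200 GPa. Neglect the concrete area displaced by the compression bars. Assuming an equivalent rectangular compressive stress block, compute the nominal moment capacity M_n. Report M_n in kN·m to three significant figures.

Assume both tension and compression steel yield.
Net tension couple steel: A_s − A'_s = 4114 mm².
a = (A_s − A'_s) f_y / (0.85 f'_c b) = 1727880/(0.85 × 25.8 × 400) = 196.98 mm.
c = a/β₁ = 196.98/0.85 = 231.74 mm; ε'_s = 0.003(c − d')/c = 0.0022 ≥ f_y/E_s = 0.0021, so compression steel does yield.
M_n = (A_s − A'_s) f_y (d − a/2) + A'_s f_y (d − d') = [1727880 × (590 − 98.49) + 300720 × (590 − 64)] × 10⁻⁶ = 849.27 + 158.18 = 1007.45 kN·m.

M_n ≈ 1010 kN·m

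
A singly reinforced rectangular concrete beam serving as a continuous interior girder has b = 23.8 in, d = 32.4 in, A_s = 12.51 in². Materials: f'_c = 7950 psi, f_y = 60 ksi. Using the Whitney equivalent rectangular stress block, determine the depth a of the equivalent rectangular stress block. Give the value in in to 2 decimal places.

a ≈ 4.67 in

T = A_s f_y = 12.51 × 60 = 750.6 kips.
a = T/(0.85 f'_c b) = 750.6/(0.85 × 7.95 × 23.8) = 4.67 in.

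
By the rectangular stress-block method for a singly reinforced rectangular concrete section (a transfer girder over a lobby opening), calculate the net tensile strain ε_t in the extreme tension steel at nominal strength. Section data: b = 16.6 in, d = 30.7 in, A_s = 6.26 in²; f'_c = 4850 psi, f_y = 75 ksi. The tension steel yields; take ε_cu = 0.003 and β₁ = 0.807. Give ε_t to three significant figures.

a = A_s f_y/(0.85 f'_c b) = 6.861 in.
β₁ = 0.807, so c = a/β₁ = 6.861/0.807 = 8.502 in.
From the linear strain diagram with ε_cu = 0.003: ε_t = 0.003 (d − c)/c = 0.003 × (30.7 − 8.502)/8.502 = 0.00783.
Since ε_t ≥ 0.005, the section is tension-controlled.

ε_t ≈ 0.00783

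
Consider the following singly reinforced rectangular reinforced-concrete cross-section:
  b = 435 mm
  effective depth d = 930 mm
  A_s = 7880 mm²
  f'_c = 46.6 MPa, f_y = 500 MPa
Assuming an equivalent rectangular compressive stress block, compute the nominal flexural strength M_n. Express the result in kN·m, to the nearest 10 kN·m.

T = A_s f_y = 7880 × 500 = 3940000 N = 3940 kN.
From C = T: a = T/(0.85 f'_c b) = 3940000/(0.85 × 46.6 × 435) = 228.67 mm.
M_n = T(d − a/2) = 3940 kN × (930 − 114.335) mm = 3213.72 kN·m.

M_n ≈ 3210 kN·m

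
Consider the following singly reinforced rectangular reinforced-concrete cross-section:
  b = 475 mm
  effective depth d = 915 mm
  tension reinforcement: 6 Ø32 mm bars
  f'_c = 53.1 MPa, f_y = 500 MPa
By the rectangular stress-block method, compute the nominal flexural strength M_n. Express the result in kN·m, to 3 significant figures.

A_s = 6 × 804 = 4824 mm².
T = A_s f_y = 4824 × 500 = 2412000 N = 2412 kN.
From C = T: a = T/(0.85 f'_c b) = 2412000/(0.85 × 53.1 × 475) = 112.50 mm.
M_n = T(d − a/2) = 2412 kN × (915 − 56.25) mm = 2071.31 kN·m.

M_n ≈ 2070 kN·m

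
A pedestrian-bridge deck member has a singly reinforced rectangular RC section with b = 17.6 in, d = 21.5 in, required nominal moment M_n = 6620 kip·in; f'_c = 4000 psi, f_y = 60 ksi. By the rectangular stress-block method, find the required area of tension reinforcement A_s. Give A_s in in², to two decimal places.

From M_n = 0.85 f'_c a b (d − a/2):
a = d − √(d² − 2M_n/(0.85 f'_c b)) = 21.5 − √(21.5² − 2 × 6620/(0.85 × 4 × 17.6)) = 5.976 in.
A_s = 0.85 f'_c a b / f_y = 0.85 × 4 × 5.976 × 17.6 / 60 = 5.960 in².

A_s ≈ 5.96 in²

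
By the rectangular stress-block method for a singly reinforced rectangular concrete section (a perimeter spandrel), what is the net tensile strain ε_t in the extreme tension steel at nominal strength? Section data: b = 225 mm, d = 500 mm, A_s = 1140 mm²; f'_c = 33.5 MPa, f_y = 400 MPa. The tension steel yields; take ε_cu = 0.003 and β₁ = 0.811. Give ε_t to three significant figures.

a = A_s f_y/(0.85 f'_c b) = 71.17 mm.
β₁ = 0.811, so c = a/β₁ = 71.17/0.811 = 87.76 mm.
From the linear strain diagram with ε_cu = 0.003: ε_t = 0.003 (d − c)/c = 0.003 × (500 − 87.76)/87.76 = 0.0141.
Since ε_t ≥ 0.005, the section is tension-controlled.

ε_t ≈ 0.0141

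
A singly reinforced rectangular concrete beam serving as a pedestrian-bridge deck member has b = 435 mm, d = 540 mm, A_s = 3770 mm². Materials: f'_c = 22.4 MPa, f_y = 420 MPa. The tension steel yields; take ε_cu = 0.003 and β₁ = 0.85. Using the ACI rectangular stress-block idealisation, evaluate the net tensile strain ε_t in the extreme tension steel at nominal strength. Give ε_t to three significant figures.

a = A_s f_y/(0.85 f'_c b) = 191.18 mm.
β₁ = 0.85, so c = a/β₁ = 191.18/0.85 = 224.92 mm.
From the linear strain diagram with ε_cu = 0.003: ε_t = 0.003 (d − c)/c = 0.003 × (540 − 224.92)/224.92 = 0.00420.
ε_t is between 0.004 and 0.005 — transition zone.

ε_t ≈ 0.00420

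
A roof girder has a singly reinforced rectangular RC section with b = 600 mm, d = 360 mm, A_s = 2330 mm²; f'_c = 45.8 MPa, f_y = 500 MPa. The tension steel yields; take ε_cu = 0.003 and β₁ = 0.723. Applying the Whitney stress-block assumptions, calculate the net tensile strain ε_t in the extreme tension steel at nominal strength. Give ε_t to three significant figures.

ε_t ≈ 0.0127

a = A_s f_y/(0.85 f'_c b) = 49.88 mm.
β₁ = 0.723, so c = a/β₁ = 49.88/0.723 = 68.99 mm.
From the linear strain diagram with ε_cu = 0.003: ε_t = 0.003 (d − c)/c = 0.003 × (360 − 68.99)/68.99 = 0.0127.
Since ε_t ≥ 0.005, the section is tension-controlled.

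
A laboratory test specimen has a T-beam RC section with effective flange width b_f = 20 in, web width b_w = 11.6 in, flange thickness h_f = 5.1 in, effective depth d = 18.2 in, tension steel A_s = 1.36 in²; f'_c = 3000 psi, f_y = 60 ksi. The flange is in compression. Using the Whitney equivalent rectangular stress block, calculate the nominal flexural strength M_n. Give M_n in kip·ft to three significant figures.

Tension: T = A_s f_y = 1.36 × 60 = 81.6 kips.
Try a within the flange: a = T/(0.85 f'_c b_f) = 81.6/(0.85 × 3 × 20) = 1.600 in.
Since a = 1.600 ≤ h_f = 5.1 in, the stress block lies entirely in the flange; analyse as a rectangular beam of width b_f.
M_n = T(d − a/2) = 81.6 × (18.2 − 0.8) = 1419.8 kip·in.
M_n = 1419.8/12 = 118.32 kip·ft.

M_n ≈ 118 kip·ft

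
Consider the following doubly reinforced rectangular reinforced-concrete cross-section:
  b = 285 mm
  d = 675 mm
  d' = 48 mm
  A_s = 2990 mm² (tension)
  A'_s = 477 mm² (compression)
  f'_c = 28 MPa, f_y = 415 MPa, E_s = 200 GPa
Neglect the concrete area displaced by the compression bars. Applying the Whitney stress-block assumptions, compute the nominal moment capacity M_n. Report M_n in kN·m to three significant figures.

M_n ≈ 748 kN·m

Assume both tension and compression steel yield.
Net tension couple steel: A_s − A'_s = 2513 mm².
a = (A_s − A'_s) f_y / (0.85 f'_c b) = 1042895/(0.85 × 28 × 285) = 153.75 mm.
c = a/β₁ = 153.75/0.85 = 180.88 mm; ε'_s = 0.003(c − d')/c = 0.0022 ≥ f_y/E_s = 0.0021, so compression steel does yield.
M_n = (A_s − A'_s) f_y (d − a/2) + A'_s f_y (d − d') = [1042895 × (675 − 76.875) + 197955 × (675 − 48)] × 10⁻⁶ = 623.78 + 124.12 = 747.90 kN·m.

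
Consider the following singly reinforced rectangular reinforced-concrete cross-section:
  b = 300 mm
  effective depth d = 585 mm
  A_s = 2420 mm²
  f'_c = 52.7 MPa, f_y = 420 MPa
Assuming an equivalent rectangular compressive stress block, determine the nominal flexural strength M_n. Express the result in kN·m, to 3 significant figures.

T = A_s f_y = 2420 × 420 = 1016400 N = 1016.4 kN.
From C = T: a = T/(0.85 f'_c b) = 1016400/(0.85 × 52.7 × 300) = 75.63 mm.
M_n = T(d − a/2) = 1016.4 kN × (585 − 37.815) mm = 556.16 kN·m.

M_n ≈ 556 kN·m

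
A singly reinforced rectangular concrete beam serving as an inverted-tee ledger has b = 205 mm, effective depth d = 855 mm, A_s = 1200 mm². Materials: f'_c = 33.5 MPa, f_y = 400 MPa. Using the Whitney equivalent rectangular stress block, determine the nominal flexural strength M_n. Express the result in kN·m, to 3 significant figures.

M_n ≈ 391 kN·m

T = A_s f_y = 1200 × 400 = 480000 N = 480 kN.
From C = T: a = T/(0.85 f'_c b) = 480000/(0.85 × 33.5 × 205) = 82.23 mm.
M_n = T(d − a/2) = 480 kN × (855 − 41.115) mm = 390.66 kN·m.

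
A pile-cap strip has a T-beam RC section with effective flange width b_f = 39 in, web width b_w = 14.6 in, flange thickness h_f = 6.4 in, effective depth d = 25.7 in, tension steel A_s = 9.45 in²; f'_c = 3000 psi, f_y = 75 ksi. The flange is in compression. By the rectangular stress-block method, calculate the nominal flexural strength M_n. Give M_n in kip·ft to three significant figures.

Tension: T = A_s f_y = 9.45 × 75 = 708.75 kips.
Try a within the flange: a = T/(0.85 f'_c b_f) = 708.75/(0.85 × 3 × 39) = 7.127 in.
a = 7.127 > h_f = 6.4 in: the block extends into the web. Split into flange-overhang and web parts.
C_f = 0.85 f'_c (b_f − b_w) h_f = 0.85 × 3 × (39 − 14.6) × 6.4 = 398.2 kips.
Remaining web compression depth: a_w = (T − C_f)/(0.85 f'_c b_w) = (708.75 − 398.2)/(0.85 × 3 × 14.6) = 8.341 in.
M_n = C_f(d − h_f/2) + (T − C_f)(d − a_w/2) = 398.2 × (25.7 − 3.2) + 310.55 × (25.7 − 4.1705) = 8959.5 + 6686.0 = 15645.5 kip·in.
M_n = 15645.5/12 = 1303.79 kip·ft.

M_n ≈ 1300 kip·ft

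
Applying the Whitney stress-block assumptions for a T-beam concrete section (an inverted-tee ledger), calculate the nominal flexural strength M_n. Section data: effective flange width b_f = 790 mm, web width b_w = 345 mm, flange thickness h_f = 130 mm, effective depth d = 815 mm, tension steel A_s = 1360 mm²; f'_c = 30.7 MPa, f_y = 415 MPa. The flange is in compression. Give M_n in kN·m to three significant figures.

Tension: T = A_s f_y = 1360 × 415 = 564400 N.
Try a within the flange: a = T/(0.85 f'_c b_f) = 564400/(0.85 × 30.7 × 790) = 27.38 mm.
Since a = 27.38 ≤ h_f = 130 mm, the stress block lies entirely in the flange; analyse as a rectangular beam of width b_f.
M_n = T(d − a/2) = 564400 × (815 − 13.69) = 452.26 × 10⁶ N·mm.
M_n = 452.26 kN·m.

M_n ≈ 452 kN·m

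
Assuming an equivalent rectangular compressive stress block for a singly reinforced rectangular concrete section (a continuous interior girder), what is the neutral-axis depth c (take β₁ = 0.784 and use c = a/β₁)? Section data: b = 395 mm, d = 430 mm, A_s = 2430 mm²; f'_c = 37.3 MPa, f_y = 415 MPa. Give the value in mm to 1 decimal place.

T = A_s f_y = 2430 × 415 = 1008450 N = 1008.45 kN.
Setting C = 0.85 f'_c a b equal to T: a = 1008450/(0.85 × 37.3 × 395) = 80.525 mm.
With β₁ = 0.784, c = a/β₁ = 80.525/0.784 = 102.7 mm.

c ≈ 102.7 mm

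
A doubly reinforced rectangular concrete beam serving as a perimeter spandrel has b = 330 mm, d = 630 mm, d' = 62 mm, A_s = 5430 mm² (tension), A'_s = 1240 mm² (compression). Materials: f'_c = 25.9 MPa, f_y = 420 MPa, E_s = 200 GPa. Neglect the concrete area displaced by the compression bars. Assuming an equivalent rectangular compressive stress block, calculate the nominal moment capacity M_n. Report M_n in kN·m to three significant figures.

Assume both tension and compression steel yield.
Net tension couple steel: A_s − A'_s = 4190 mm².
a = (A_s − A'_s) f_y / (0.85 f'_c b) = 1759800/(0.85 × 25.9 × 330) = 242.23 mm.
c = a/β₁ = 242.23/0.85 = 284.98 mm; ε'_s = 0.003(c − d')/c = 0.0023 ≥ f_y/E_s = 0.0021, so compression steel does yield.
M_n = (A_s − A'_s) f_y (d − a/2) + A'_s f_y (d − d') = [1759800 × (630 − 121.115) + 520800 × (630 − 62)] × 10⁻⁶ = 895.54 + 295.81 = 1191.35 kN·m.

M_n ≈ 1190 kN·m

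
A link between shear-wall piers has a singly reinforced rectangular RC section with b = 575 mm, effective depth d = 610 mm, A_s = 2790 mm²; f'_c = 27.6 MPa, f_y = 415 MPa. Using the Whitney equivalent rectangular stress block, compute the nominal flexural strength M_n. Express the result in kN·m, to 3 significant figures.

T = A_s f_y = 2790 × 415 = 1157850 N = 1157.85 kN.
From C = T: a = T/(0.85 f'_c b) = 1157850/(0.85 × 27.6 × 575) = 85.83 mm.
M_n = T(d − a/2) = 1157.85 kN × (610 − 42.915) mm = 656.60 kN·m.

M_n ≈ 657 kN·m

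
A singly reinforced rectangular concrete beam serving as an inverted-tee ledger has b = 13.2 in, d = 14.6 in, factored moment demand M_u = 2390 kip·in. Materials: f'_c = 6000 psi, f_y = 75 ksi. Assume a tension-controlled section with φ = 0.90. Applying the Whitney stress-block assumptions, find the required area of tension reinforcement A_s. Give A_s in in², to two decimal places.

A_s ≈ 2.70 in²

M_n = M_u/φ = 2390/0.90 = 2655.56 kip·in.
From M_n = 0.85 f'_c a b (d − a/2):
a = d − √(d² − 2M_n/(0.85 f'_c b)) = 14.6 − √(14.6² − 2 × 2655.56/(0.85 × 6 × 13.2)) = 3.013 in.
A_s = 0.85 f'_c a b / f_y = 0.85 × 6 × 3.013 × 13.2 / 75 = 2.704 in².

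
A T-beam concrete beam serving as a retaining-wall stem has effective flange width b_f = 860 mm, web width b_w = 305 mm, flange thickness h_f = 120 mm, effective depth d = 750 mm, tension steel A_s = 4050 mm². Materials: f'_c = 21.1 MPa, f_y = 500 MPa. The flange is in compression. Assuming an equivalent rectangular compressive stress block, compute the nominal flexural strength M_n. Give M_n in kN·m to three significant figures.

M_n ≈ 1380 kN·m

Tension: T = A_s f_y = 4050 × 500 = 2025000 N.
Try a within the flange: a = T/(0.85 f'_c b_f) = 2025000/(0.85 × 21.1 × 860) = 131.29 mm.
a = 131.29 > h_f = 120 mm: the block extends into the web. Split into flange-overhang and web parts.
C_f = 0.85 f'_c (b_f − b_w) h_f = 0.85 × 21.1 × (860 − 305) × 120 = 1194471 N.
Remaining web compression depth: a_w = (T − C_f)/(0.85 f'_c b_w) = (2025000 − 1194471)/(0.85 × 21.1 × 305) = 151.83 mm.
M_n = C_f(d − h_f/2) + (T − C_f)(d − a_w/2) = 1194471 × (750 − 60) + 830529 × (750 − 75.915) = 824.18 + 559.85 = 1384.03 × 10⁶ N·mm.
M_n = 1384.03 kN·m.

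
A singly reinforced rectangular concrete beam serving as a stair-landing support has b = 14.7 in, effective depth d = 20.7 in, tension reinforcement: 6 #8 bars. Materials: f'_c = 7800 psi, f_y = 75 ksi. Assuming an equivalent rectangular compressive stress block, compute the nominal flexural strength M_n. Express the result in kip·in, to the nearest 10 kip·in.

M_n ≈ 6710 kip·in

A_s = 6 × 0.79 = 4.74 in².
T = A_s f_y = 4.74 × 75 = 355.5 kips.
a = T/(0.85 f'_c b) = 355.5/(0.85 × 7.8 × 14.7) = 3.648 in.
M_n = T(d − a/2) = 355.5 × (20.7 − 1.824) = 6710.4 kip·in.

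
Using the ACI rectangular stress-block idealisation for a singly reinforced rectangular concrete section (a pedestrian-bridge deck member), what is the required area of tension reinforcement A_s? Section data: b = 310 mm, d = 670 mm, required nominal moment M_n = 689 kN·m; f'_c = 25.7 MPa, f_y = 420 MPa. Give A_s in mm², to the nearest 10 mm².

With M_n = 0.85 f'_c a b (d − a/2), solve the quadratic for a:
a = d − √(d² − 2M_n/(0.85 f'_c b)) = 670 − √(670² − 2 × 689×10⁶/(0.85 × 25.7 × 310)) = 174.61 mm.
A_s = 0.85 f'_c a b / f_y = 0.85 × 25.7 × 174.61 × 310 / 420 = 2815.4 mm².

A_s ≈ 2820 mm²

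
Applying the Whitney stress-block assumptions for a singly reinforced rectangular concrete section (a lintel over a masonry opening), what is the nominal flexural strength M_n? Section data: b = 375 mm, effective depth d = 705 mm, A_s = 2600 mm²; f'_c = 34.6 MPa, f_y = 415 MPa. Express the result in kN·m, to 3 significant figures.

T = A_s f_y = 2600 × 415 = 1079000 N = 1079 kN.
From C = T: a = T/(0.85 f'_c b) = 1079000/(0.85 × 34.6 × 375) = 97.84 mm.
M_n = T(d − a/2) = 1079 kN × (705 − 48.92) mm = 707.91 kN·m.

M_n ≈ 708 kN·m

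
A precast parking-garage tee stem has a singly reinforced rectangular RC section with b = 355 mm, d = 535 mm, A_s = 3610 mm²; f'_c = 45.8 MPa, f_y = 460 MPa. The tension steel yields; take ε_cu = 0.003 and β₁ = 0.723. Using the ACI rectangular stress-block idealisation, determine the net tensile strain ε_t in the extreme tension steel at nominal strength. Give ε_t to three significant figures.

ε_t ≈ 0.00666

a = A_s f_y/(0.85 f'_c b) = 120.16 mm.
β₁ = 0.723, so c = a/β₁ = 120.16/0.723 = 166.20 mm.
From the linear strain diagram with ε_cu = 0.003: ε_t = 0.003 (d − c)/c = 0.003 × (535 − 166.20)/166.20 = 0.00666.
Since ε_t ≥ 0.005, the section is tension-controlled.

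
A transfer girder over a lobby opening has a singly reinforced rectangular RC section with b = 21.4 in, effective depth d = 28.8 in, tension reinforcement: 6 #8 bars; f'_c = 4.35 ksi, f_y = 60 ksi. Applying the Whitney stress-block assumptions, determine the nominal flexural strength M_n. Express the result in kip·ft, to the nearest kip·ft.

A_s = 6 × 0.79 = 4.74 in².
T = A_s f_y = 4.74 × 60 = 284.4 kips.
a = T/(0.85 f'_c b) = 284.4/(0.85 × 4.35 × 21.4) = 3.594 in.
M_n = T(d − a/2) = 284.4 × (28.8 − 1.797) = 7679.7 kip·in = 7679.7/12 = 639.98 kip·ft.

M_n ≈ 640 kip·ft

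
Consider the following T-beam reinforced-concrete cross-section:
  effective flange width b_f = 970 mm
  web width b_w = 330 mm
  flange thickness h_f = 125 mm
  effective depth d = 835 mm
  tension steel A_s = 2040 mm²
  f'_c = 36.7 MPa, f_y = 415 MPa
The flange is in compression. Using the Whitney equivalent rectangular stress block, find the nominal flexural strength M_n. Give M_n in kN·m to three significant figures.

M_n ≈ 695 kN·m

Tension: T = A_s f_y = 2040 × 415 = 846600 N.
Try a within the flange: a = T/(0.85 f'_c b_f) = 846600/(0.85 × 36.7 × 970) = 27.98 mm.
Since a = 27.98 ≤ h_f = 125 mm, the stress block lies entirely in the flange; analyse as a rectangular beam of width b_f.
M_n = T(d − a/2) = 846600 × (835 − 13.99) = 695.07 × 10⁶ N·mm.
M_n = 695.07 kN·m.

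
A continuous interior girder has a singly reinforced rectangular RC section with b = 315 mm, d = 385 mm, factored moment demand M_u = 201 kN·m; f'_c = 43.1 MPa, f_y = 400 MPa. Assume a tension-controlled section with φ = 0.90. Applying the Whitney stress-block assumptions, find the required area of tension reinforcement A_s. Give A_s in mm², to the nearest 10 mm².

A_s ≈ 1560 mm²

M_n = M_u/φ = 201/0.90 = 223.333 kN·m.
With M_n = 0.85 f'_c a b (d − a/2), solve the quadratic for a:
a = d − √(d² − 2M_n/(0.85 f'_c b)) = 385 − √(385² − 2 × 223.333×10⁶/(0.85 × 43.1 × 315)) = 54.06 mm.
A_s = 0.85 f'_c a b / f_y = 0.85 × 43.1 × 54.06 × 315 / 400 = 1559.6 mm².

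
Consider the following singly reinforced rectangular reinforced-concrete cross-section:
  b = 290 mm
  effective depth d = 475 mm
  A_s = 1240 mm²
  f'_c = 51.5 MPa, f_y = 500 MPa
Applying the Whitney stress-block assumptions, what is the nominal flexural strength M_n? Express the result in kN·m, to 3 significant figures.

T = A_s f_y = 1240 × 500 = 620000 N = 620 kN.
From C = T: a = T/(0.85 f'_c b) = 620000/(0.85 × 51.5 × 290) = 48.84 mm.
M_n = T(d − a/2) = 620 kN × (475 − 24.42) mm = 279.36 kN·m.

M_n ≈ 279 kN·m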